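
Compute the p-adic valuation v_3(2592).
v_3(2592) = 4

v_3(n) is the largest exponent k such that 3^k divides n. Factor out: 2592 = 3^4 · 32. (Sign doesn't affect v_p.) So v_3(2592) = 4.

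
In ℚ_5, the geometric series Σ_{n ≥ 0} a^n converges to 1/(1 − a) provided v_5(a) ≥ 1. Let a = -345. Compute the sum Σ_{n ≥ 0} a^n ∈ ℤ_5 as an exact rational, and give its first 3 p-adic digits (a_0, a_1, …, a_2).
Σ a^n = 1/(1 − a) = 1/346;  first 3 digits = (1, 1, 2)

v_5(a) = 1 ≥ 1, so the series converges in ℤ_5 to 1/(1 − a) = 1/(1 − (-345)) = 1/346. Expand this rational in ℤ_5: compute digits iteratively via d_i = x_i mod 5, x_{i+1} = (x_i − d_i)/5. The first 3 digits are (1, 1, 2).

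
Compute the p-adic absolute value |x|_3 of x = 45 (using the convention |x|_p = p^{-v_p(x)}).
|45|_3 = 1/9

Step 1 — compute v_3(x) by factoring powers of 3 out of the numerator and denominator: v_3(45) = 2. Step 2 — apply |x|_p = p^{-v_p(x)} = 3^{-2} = 1/9.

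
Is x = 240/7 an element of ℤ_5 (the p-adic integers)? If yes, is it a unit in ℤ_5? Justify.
x ∈ ℤ_5 but not a unit; v_5(x) = 1 > 0

ℤ_5 = {x ∈ ℚ_5 : v_5(x) ≥ 0} and ℤ_5^× = {x ∈ ℤ_5 : v_5(x) = 0}. Here v_5(240/7) = v_5(num) − v_5(den) = 1; compare against these criteria.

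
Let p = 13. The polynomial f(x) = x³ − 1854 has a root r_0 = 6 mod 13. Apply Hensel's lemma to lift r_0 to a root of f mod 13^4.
r_3 = 21963 (mod 28561)

Hensel: r_{i+1} = r_i − f(r_i)/f′(r_i) mod 13^{i+2}, where f′(x) = 3x². Iterate:
  r_0 = 6 (mod 13)
  r_1 = 162 (mod 169)
  r_2 = 2190 (mod 2197)
  r_3 = 21963 (mod 28561)
Final: r = 21963 with f(r) ≡ 0 mod 13^4.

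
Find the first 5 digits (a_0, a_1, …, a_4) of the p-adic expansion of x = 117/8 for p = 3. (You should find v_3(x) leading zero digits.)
(a_0, …, a_4) = (0, 0, 2, 1, 0)

v_3(117/8) = 2, so a_0 = ... = a_1 = 0. Factor out: x = 3^2 · u with u = 13/8 a unit in ℤ_3. Expand u iteratively via a_{v+i} = u_i mod 3, u_{i+1} = (u_i − a_{v+i})/3:
  u_0 = 13/8;  a_2 = 2;  u_1 = (u_0 − 2)/3 = -1/8
  u_1 = -1/8;  a_3 = 1;  u_2 = (u_1 − 1)/3 = -3/8
  u_2 = -3/8;  a_4 = 0;  u_3 = (u_2 − 0)/3 = -1/8
Digits: (0, 0, 2, 1, 0).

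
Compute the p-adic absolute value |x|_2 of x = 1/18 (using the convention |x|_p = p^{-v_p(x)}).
|1/18|_2 = 2

Step 1 — compute v_2(x) by factoring powers of 2 out of the numerator and denominator: v_2(1/18) = -1. Step 2 — apply |x|_p = p^{-v_p(x)} = 2^{1} = 2.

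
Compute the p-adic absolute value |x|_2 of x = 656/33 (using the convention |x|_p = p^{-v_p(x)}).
|656/33|_2 = 1/16

Step 1 — compute v_2(x) by factoring powers of 2 out of the numerator and denominator: v_2(656/33) = 4. Step 2 — apply |x|_p = p^{-v_p(x)} = 2^{-4} = 1/16.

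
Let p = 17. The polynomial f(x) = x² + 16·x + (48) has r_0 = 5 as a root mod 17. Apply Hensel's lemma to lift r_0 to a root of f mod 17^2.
r_1 = 277 (mod 289)

Hensel: r_{i+1} = r_i − f(r_i)·(f′(r_i))^{-1} mod 17^{i+2}, f′(x) = 2x + 16. Iterate:
  r_0 = 5 (mod 17)
  r_1 = 277 (mod 289)
Final: r = 277 satisfies f(r) ≡ 0 mod 17^2.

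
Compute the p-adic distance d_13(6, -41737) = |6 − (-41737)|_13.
d_13(6, -41737) = 1/2197

Step 1 — x − y = 6 − (-41737) = 41743. Step 2 — v_13(41743) = 3 (factor: 41743 = (13^3 · 19); the sign does not affect v_p). Step 3 — |x − y|_13 = 13^{-3} = 1/2197.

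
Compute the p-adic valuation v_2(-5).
v_2(-5) = 0

v_2(n) is the largest exponent k such that 2^k divides n. Factor out: -5 = -2^0 · 5. (Sign doesn't affect v_p.) So v_2(-5) = 0.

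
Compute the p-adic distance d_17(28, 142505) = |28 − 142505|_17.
d_17(28, 142505) = 1/4913

Step 1 — x − y = 28 − 142505 = -142477. Step 2 — v_17(-142477) = 3 (factor: -142477 = −(17^3 · 29); the sign does not affect v_p). Step 3 — |x − y|_17 = 17^{-3} = 1/4913.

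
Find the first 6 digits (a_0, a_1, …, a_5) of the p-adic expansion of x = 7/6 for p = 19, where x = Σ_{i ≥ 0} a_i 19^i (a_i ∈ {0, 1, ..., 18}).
(a_0, …, a_5) = (17, 15, 15, 15, 15, 15)

v_19(7/6) = 0 (numerator and denominator both coprime to 19), so x ∈ ℤ_19^×. Compute digits iteratively via a_i = x_i mod 19, x_{i+1} = (x_i − a_i)/19, with x_0 = x:
  x_0 = 7/6;  a_0 = 17;  x_1 = (x_0 − 17)/19 = -5/6
  x_1 = -5/6;  a_1 = 15;  x_2 = (x_1 − 15)/19 = -5/6
  x_2 = -5/6;  a_2 = 15;  x_3 = (x_2 − 15)/19 = -5/6
  x_3 = -5/6;  a_3 = 15;  x_4 = (x_3 − 15)/19 = -5/6
  x_4 = -5/6;  a_4 = 15;  x_5 = (x_4 − 15)/19 = -5/6
  x_5 = -5/6;  a_5 = 15;  x_6 = (x_5 − 15)/19 = -5/6
Digits: (17, 15, 15, 15, 15, 15).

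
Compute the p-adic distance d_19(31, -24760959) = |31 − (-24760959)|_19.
d_19(31, -24760959) = 1/2476099

Step 1 — x − y = 31 − (-24760959) = 24760990. Step 2 — v_19(24760990) = 5 (factor: 24760990 = (19^5 · 10); the sign does not affect v_p). Step 3 — |x − y|_19 = 19^{-5} = 1/2476099.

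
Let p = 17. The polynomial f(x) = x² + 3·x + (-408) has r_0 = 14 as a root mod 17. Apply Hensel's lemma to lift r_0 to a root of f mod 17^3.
r_2 = 2751 (mod 4913)

Hensel: r_{i+1} = r_i − f(r_i)·(f′(r_i))^{-1} mod 17^{i+2}, f′(x) = 2x + 3. Iterate:
  r_0 = 14 (mod 17)
  r_1 = 150 (mod 289)
  r_2 = 2751 (mod 4913)
Final: r = 2751 satisfies f(r) ≡ 0 mod 17^3.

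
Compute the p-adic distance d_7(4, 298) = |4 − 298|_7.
d_7(4, 298) = 1/49

Step 1 — x − y = 4 − 298 = -294. Step 2 — v_7(-294) = 2 (factor: -294 = −(7^2 · 6); the sign does not affect v_p). Step 3 — |x − y|_7 = 7^{-2} = 1/49.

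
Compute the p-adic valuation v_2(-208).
v_2(-208) = 4

v_2(n) is the largest exponent k such that 2^k divides n. Factor out: -208 = -2^4 · 13. (Sign doesn't affect v_p.) So v_2(-208) = 4.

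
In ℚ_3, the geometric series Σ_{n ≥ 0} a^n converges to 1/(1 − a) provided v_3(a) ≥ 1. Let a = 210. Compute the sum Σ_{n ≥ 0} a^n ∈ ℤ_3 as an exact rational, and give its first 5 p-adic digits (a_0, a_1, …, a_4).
Σ a^n = 1/(1 − a) = -1/209;  first 5 digits = (1, 1, 0, 1, 2)

v_3(a) = 1 ≥ 1, so the series converges in ℤ_3 to 1/(1 − a) = 1/(1 − 210) = -1/209. Expand this rational in ℤ_3: compute digits iteratively via d_i = x_i mod 3, x_{i+1} = (x_i − d_i)/3. The first 5 digits are (1, 1, 0, 1, 2).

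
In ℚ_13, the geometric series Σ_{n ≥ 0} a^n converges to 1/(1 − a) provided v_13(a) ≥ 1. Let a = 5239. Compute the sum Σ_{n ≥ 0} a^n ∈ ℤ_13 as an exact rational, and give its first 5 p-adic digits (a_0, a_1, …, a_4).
Σ a^n = 1/(1 − a) = -1/5238;  first 5 digits = (1, 0, 5, 2, 12)

v_13(a) = 2 ≥ 1, so the series converges in ℤ_13 to 1/(1 − a) = 1/(1 − 5239) = -1/5238. Expand this rational in ℤ_13: compute digits iteratively via d_i = x_i mod 13, x_{i+1} = (x_i − d_i)/13. The first 5 digits are (1, 0, 5, 2, 12).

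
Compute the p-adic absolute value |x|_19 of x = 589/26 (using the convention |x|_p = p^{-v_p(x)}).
|589/26|_19 = 1/19

Step 1 — compute v_19(x) by factoring powers of 19 out of the numerator and denominator: v_19(589/26) = 1. Step 2 — apply |x|_p = p^{-v_p(x)} = 19^{-1} = 1/19.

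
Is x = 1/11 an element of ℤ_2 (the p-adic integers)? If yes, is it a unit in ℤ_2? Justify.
x ∈ ℤ_2^× (unit); v_2(x) = 0

ℤ_2 = {x ∈ ℚ_2 : v_2(x) ≥ 0} and ℤ_2^× = {x ∈ ℤ_2 : v_2(x) = 0}. Here v_2(1/11) = v_2(num) − v_2(den) = 0; compare against these criteria.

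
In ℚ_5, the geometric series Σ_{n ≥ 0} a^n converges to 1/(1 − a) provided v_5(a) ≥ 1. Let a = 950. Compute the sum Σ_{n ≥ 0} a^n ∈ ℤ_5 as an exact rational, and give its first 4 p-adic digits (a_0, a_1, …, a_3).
Σ a^n = 1/(1 − a) = -1/949;  first 4 digits = (1, 0, 3, 2)

v_5(a) = 2 ≥ 1, so the series converges in ℤ_5 to 1/(1 − a) = 1/(1 − 950) = -1/949. Expand this rational in ℤ_5: compute digits iteratively via d_i = x_i mod 5, x_{i+1} = (x_i − d_i)/5. The first 4 digits are (1, 0, 3, 2).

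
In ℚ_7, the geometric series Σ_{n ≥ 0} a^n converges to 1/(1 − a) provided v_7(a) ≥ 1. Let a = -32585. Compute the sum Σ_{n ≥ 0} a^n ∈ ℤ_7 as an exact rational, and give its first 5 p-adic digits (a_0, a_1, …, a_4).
Σ a^n = 1/(1 − a) = 1/32586;  first 5 digits = (1, 0, 0, 3, 0)

v_7(a) = 3 ≥ 1, so the series converges in ℤ_7 to 1/(1 − a) = 1/(1 − (-32585)) = 1/32586. Expand this rational in ℤ_7: compute digits iteratively via d_i = x_i mod 7, x_{i+1} = (x_i − d_i)/7. The first 5 digits are (1, 0, 0, 3, 0).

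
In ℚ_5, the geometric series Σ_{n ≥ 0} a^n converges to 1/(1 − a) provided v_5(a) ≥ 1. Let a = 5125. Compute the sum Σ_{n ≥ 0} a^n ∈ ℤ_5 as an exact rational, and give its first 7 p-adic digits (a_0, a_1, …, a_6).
Σ a^n = 1/(1 − a) = -1/5124;  first 7 digits = (1, 0, 0, 1, 3, 1, 1)

v_5(a) = 3 ≥ 1, so the series converges in ℤ_5 to 1/(1 − a) = 1/(1 − 5125) = -1/5124. Expand this rational in ℤ_5: compute digits iteratively via d_i = x_i mod 5, x_{i+1} = (x_i − d_i)/5. The first 7 digits are (1, 0, 0, 1, 3, 1, 1).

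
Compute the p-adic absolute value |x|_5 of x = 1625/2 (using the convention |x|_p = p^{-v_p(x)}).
|1625/2|_5 = 1/125

Step 1 — compute v_5(x) by factoring powers of 5 out of the numerator and denominator: v_5(1625/2) = 3. Step 2 — apply |x|_p = p^{-v_p(x)} = 5^{-3} = 1/125.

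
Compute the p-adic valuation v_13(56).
v_13(56) = 0

v_13(n) is the largest exponent k such that 13^k divides n. Factor out: 56 = 13^0 · 56. (Sign doesn't affect v_p.) So v_13(56) = 0.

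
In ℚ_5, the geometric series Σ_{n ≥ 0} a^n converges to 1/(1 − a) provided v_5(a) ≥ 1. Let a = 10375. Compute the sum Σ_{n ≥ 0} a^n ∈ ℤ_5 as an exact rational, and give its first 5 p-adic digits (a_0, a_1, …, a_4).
Σ a^n = 1/(1 − a) = -1/10374;  first 5 digits = (1, 0, 0, 3, 1)

v_5(a) = 3 ≥ 1, so the series converges in ℤ_5 to 1/(1 − a) = 1/(1 − 10375) = -1/10374. Expand this rational in ℤ_5: compute digits iteratively via d_i = x_i mod 5, x_{i+1} = (x_i − d_i)/5. The first 5 digits are (1, 0, 0, 3, 1).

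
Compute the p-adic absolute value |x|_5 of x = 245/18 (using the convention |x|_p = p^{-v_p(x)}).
|245/18|_5 = 1/5

Step 1 — compute v_5(x) by factoring powers of 5 out of the numerator and denominator: v_5(245/18) = 1. Step 2 — apply |x|_p = p^{-v_p(x)} = 5^{-1} = 1/5.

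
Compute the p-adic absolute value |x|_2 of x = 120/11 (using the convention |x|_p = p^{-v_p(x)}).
|120/11|_2 = 1/8

Step 1 — compute v_2(x) by factoring powers of 2 out of the numerator and denominator: v_2(120/11) = 3. Step 2 — apply |x|_p = p^{-v_p(x)} = 2^{-3} = 1/8.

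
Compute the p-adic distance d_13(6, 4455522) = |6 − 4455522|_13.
d_13(6, 4455522) = 1/371293

Step 1 — x − y = 6 − 4455522 = -4455516. Step 2 — v_13(-4455516) = 5 (factor: -4455516 = −(13^5 · 12); the sign does not affect v_p). Step 3 — |x − y|_13 = 13^{-5} = 1/371293.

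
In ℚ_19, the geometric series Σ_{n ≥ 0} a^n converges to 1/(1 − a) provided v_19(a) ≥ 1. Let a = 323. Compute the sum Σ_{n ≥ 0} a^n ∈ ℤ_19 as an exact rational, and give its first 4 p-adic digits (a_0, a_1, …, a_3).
Σ a^n = 1/(1 − a) = -1/322;  first 4 digits = (1, 17, 4, 7)

v_19(a) = 1 ≥ 1, so the series converges in ℤ_19 to 1/(1 − a) = 1/(1 − 323) = -1/322. Expand this rational in ℤ_19: compute digits iteratively via d_i = x_i mod 19, x_{i+1} = (x_i − d_i)/19. The first 4 digits are (1, 17, 4, 7).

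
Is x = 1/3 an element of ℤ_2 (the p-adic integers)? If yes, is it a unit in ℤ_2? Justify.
x ∈ ℤ_2^× (unit); v_2(x) = 0

ℤ_2 = {x ∈ ℚ_2 : v_2(x) ≥ 0} and ℤ_2^× = {x ∈ ℤ_2 : v_2(x) = 0}. Here v_2(1/3) = v_2(num) − v_2(den) = 0; compare against these criteria.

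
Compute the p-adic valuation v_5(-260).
v_5(-260) = 1

v_5(n) is the largest exponent k such that 5^k divides n. Factor out: -260 = -5^1 · 52. (Sign doesn't affect v_p.) So v_5(-260) = 1.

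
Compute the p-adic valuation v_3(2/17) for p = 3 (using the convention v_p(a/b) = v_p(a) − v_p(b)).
v_3(2/17) = 0

Factor powers of 3 from the numerator and denominator of the reduced fraction: 2 = 3^0 · 2 and 17 = 3^0 · 17. Apply v_p(a/b) = v_p(a) − v_p(b): v_3(2/17) = 0 − 0 = 0.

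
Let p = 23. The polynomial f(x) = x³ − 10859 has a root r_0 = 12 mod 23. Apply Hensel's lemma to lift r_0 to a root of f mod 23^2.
r_1 = 196 (mod 529)

Hensel: r_{i+1} = r_i − f(r_i)/f′(r_i) mod 23^{i+2}, where f′(x) = 3x². Iterate:
  r_0 = 12 (mod 23)
  r_1 = 196 (mod 529)
Final: r = 196 with f(r) ≡ 0 mod 23^2.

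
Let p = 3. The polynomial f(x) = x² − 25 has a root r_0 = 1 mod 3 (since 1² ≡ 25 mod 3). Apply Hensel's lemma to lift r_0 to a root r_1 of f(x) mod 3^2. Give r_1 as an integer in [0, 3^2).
r_1 = 4 (mod 9)

Hensel's recurrence: r_{i+1} = r_i − f(r_i)·(f′(r_i))^{-1} mod 3^{i+2}, with f′(x) = 2x. Iterate:
  r_0 = 1 (mod 3)
  r_1 = 4 (mod 9)
Final: r_1 = 4, and one checks f(r_1) ≡ 0 mod 3^2.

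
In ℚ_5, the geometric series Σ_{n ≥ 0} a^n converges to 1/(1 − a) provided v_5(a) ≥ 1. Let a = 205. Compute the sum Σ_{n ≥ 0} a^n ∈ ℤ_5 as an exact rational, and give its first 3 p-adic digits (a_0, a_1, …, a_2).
Σ a^n = 1/(1 − a) = -1/204;  first 3 digits = (1, 1, 4)

v_5(a) = 1 ≥ 1, so the series converges in ℤ_5 to 1/(1 − a) = 1/(1 − 205) = -1/204. Expand this rational in ℤ_5: compute digits iteratively via d_i = x_i mod 5, x_{i+1} = (x_i − d_i)/5. The first 3 digits are (1, 1, 4).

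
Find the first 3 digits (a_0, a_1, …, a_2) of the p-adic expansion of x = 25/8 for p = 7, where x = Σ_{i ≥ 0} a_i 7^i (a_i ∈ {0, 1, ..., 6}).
(a_0, …, a_2) = (4, 6, 0)

v_7(25/8) = 0 (numerator and denominator both coprime to 7), so x ∈ ℤ_7^×. Compute digits iteratively via a_i = x_i mod 7, x_{i+1} = (x_i − a_i)/7, with x_0 = x:
  x_0 = 25/8;  a_0 = 4;  x_1 = (x_0 − 4)/7 = -1/8
  x_1 = -1/8;  a_1 = 6;  x_2 = (x_1 − 6)/7 = -7/8
  x_2 = -7/8;  a_2 = 0;  x_3 = (x_2 − 0)/7 = -1/8
Digits: (4, 6, 0).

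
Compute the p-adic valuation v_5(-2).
v_5(-2) = 0

v_5(n) is the largest exponent k such that 5^k divides n. Factor out: -2 = -5^0 · 2. (Sign doesn't affect v_p.) So v_5(-2) = 0.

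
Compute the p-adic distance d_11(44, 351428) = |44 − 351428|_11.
d_11(44, 351428) = 1/14641

Step 1 — x − y = 44 − 351428 = -351384. Step 2 — v_11(-351384) = 4 (factor: -351384 = −(11^4 · 24); the sign does not affect v_p). Step 3 — |x − y|_11 = 11^{-4} = 1/14641.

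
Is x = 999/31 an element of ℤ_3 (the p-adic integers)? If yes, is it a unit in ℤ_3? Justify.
x ∈ ℤ_3 but not a unit; v_3(x) = 3 > 0

ℤ_3 = {x ∈ ℚ_3 : v_3(x) ≥ 0} and ℤ_3^× = {x ∈ ℤ_3 : v_3(x) = 0}. Here v_3(999/31) = v_3(num) − v_3(den) = 3; compare against these criteria.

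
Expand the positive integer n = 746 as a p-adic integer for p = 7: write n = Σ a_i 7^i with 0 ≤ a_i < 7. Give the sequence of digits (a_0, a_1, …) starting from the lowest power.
(a_0, a_1, …) = (4, 1, 1, 2)

Repeated division by 7 gives the digits low-to-high: 746 = 4 + 1·7^1 + 1·7^2 + 2·7^3. Digit sequence: (4, 1, 1, 2).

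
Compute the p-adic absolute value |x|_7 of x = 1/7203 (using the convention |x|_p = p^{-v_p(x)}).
|1/7203|_7 = 2401

Step 1 — compute v_7(x) by factoring powers of 7 out of the numerator and denominator: v_7(1/7203) = -4. Step 2 — apply |x|_p = p^{-v_p(x)} = 7^{4} = 2401.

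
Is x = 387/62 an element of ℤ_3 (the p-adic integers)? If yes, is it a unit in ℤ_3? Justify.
x ∈ ℤ_3 but not a unit; v_3(x) = 2 > 0

ℤ_3 = {x ∈ ℚ_3 : v_3(x) ≥ 0} and ℤ_3^× = {x ∈ ℤ_3 : v_3(x) = 0}. Here v_3(387/62) = v_3(num) − v_3(den) = 2; compare against these criteria.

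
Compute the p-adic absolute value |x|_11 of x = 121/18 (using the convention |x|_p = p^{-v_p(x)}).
|121/18|_11 = 1/121

Step 1 — compute v_11(x) by factoring powers of 11 out of the numerator and denominator: v_11(121/18) = 2. Step 2 — apply |x|_p = p^{-v_p(x)} = 11^{-2} = 1/121.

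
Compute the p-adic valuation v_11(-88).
v_11(-88) = 1

v_11(n) is the largest exponent k such that 11^k divides n. Factor out: -88 = -11^1 · 8. (Sign doesn't affect v_p.) So v_11(-88) = 1.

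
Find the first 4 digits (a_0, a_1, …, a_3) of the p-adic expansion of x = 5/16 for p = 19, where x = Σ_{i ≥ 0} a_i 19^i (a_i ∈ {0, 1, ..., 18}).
(a_0, …, a_3) = (11, 3, 1, 13)

v_19(5/16) = 0 (numerator and denominator both coprime to 19), so x ∈ ℤ_19^×. Compute digits iteratively via a_i = x_i mod 19, x_{i+1} = (x_i − a_i)/19, with x_0 = x:
  x_0 = 5/16;  a_0 = 11;  x_1 = (x_0 − 11)/19 = -9/16
  x_1 = -9/16;  a_1 = 3;  x_2 = (x_1 − 3)/19 = -3/16
  x_2 = -3/16;  a_2 = 1;  x_3 = (x_2 − 1)/19 = -1/16
  x_3 = -1/16;  a_3 = 13;  x_4 = (x_3 − 13)/19 = -11/16
Digits: (11, 3, 1, 13).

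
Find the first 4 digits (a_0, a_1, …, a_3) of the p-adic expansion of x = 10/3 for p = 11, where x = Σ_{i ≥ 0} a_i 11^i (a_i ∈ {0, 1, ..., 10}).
(a_0, …, a_3) = (7, 7, 3, 7)

v_11(10/3) = 0 (numerator and denominator both coprime to 11), so x ∈ ℤ_11^×. Compute digits iteratively via a_i = x_i mod 11, x_{i+1} = (x_i − a_i)/11, with x_0 = x:
  x_0 = 10/3;  a_0 = 7;  x_1 = (x_0 − 7)/11 = -1/3
  x_1 = -1/3;  a_1 = 7;  x_2 = (x_1 − 7)/11 = -2/3
  x_2 = -2/3;  a_2 = 3;  x_3 = (x_2 − 3)/11 = -1/3
  x_3 = -1/3;  a_3 = 7;  x_4 = (x_3 − 7)/11 = -2/3
Digits: (7, 7, 3, 7).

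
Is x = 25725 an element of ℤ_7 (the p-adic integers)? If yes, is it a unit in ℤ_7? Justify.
x ∈ ℤ_7 but not a unit; v_7(x) = 3 > 0

ℤ_7 = {x ∈ ℚ_7 : v_7(x) ≥ 0} and ℤ_7^× = {x ∈ ℤ_7 : v_7(x) = 0}. Here v_7(25725) = v_7(num) − v_7(den) = 3; compare against these criteria.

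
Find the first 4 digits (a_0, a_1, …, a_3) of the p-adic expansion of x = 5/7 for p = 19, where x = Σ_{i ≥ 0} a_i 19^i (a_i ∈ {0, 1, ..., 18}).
(a_0, …, a_3) = (17, 10, 13, 2)

v_19(5/7) = 0 (numerator and denominator both coprime to 19), so x ∈ ℤ_19^×. Compute digits iteratively via a_i = x_i mod 19, x_{i+1} = (x_i − a_i)/19, with x_0 = x:
  x_0 = 5/7;  a_0 = 17;  x_1 = (x_0 − 17)/19 = -6/7
  x_1 = -6/7;  a_1 = 10;  x_2 = (x_1 − 10)/19 = -4/7
  x_2 = -4/7;  a_2 = 13;  x_3 = (x_2 − 13)/19 = -5/7
  x_3 = -5/7;  a_3 = 2;  x_4 = (x_3 − 2)/19 = -1/7
Digits: (17, 10, 13, 2).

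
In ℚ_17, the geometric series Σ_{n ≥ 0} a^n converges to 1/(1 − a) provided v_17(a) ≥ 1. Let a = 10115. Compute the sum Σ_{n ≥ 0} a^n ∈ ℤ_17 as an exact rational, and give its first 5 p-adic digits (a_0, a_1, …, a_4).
Σ a^n = 1/(1 − a) = -1/10114;  first 5 digits = (1, 0, 1, 2, 1)

v_17(a) = 2 ≥ 1, so the series converges in ℤ_17 to 1/(1 − a) = 1/(1 − 10115) = -1/10114. Expand this rational in ℤ_17: compute digits iteratively via d_i = x_i mod 17, x_{i+1} = (x_i − d_i)/17. The first 5 digits are (1, 0, 1, 2, 1).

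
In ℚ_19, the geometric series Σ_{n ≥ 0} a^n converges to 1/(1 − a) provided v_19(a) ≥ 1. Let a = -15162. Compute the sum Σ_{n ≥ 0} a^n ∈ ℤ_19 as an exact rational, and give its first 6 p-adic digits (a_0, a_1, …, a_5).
Σ a^n = 1/(1 − a) = 1/15163;  first 6 digits = (1, 0, 15, 16, 15, 16)

v_19(a) = 2 ≥ 1, so the series converges in ℤ_19 to 1/(1 − a) = 1/(1 − (-15162)) = 1/15163. Expand this rational in ℤ_19: compute digits iteratively via d_i = x_i mod 19, x_{i+1} = (x_i − d_i)/19. The first 6 digits are (1, 0, 15, 16, 15, 16).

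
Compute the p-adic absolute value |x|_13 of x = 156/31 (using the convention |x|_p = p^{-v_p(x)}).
|156/31|_13 = 1/13

Step 1 — compute v_13(x) by factoring powers of 13 out of the numerator and denominator: v_13(156/31) = 1. Step 2 — apply |x|_p = p^{-v_p(x)} = 13^{-1} = 1/13.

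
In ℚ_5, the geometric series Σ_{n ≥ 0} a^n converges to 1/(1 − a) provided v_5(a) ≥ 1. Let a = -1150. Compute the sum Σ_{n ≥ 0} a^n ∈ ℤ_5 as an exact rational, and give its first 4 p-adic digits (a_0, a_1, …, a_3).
Σ a^n = 1/(1 − a) = 1/1151;  first 4 digits = (1, 0, 4, 0)

v_5(a) = 2 ≥ 1, so the series converges in ℤ_5 to 1/(1 − a) = 1/(1 − (-1150)) = 1/1151. Expand this rational in ℤ_5: compute digits iteratively via d_i = x_i mod 5, x_{i+1} = (x_i − d_i)/5. The first 4 digits are (1, 0, 4, 0).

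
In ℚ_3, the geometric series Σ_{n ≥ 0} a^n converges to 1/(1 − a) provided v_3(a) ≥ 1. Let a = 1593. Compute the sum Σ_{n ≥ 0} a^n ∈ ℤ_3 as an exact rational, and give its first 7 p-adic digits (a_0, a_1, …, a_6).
Σ a^n = 1/(1 − a) = -1/1592;  first 7 digits = (1, 0, 0, 2, 1, 0, 0)

v_3(a) = 3 ≥ 1, so the series converges in ℤ_3 to 1/(1 − a) = 1/(1 − 1593) = -1/1592. Expand this rational in ℤ_3: compute digits iteratively via d_i = x_i mod 3, x_{i+1} = (x_i − d_i)/3. The first 7 digits are (1, 0, 0, 2, 1, 0, 0).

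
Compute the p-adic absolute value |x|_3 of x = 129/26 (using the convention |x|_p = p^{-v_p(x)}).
|129/26|_3 = 1/3

Step 1 — compute v_3(x) by factoring powers of 3 out of the numerator and denominator: v_3(129/26) = 1. Step 2 — apply |x|_p = p^{-v_p(x)} = 3^{-1} = 1/3.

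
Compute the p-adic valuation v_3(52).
v_3(52) = 0

v_3(n) is the largest exponent k such that 3^k divides n. Factor out: 52 = 3^0 · 52. (Sign doesn't affect v_p.) So v_3(52) = 0.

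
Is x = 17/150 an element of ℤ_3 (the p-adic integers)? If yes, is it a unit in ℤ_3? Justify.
x ∉ ℤ_3 (v_3(x) = -1 < 0)

ℤ_3 = {x ∈ ℚ_3 : v_3(x) ≥ 0} and ℤ_3^× = {x ∈ ℤ_3 : v_3(x) = 0}. Here v_3(17/150) = v_3(num) − v_3(den) = -1; compare against these criteria.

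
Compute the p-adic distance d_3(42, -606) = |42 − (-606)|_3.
d_3(42, -606) = 1/81

Step 1 — x − y = 42 − (-606) = 648. Step 2 — v_3(648) = 4 (factor: 648 = (3^4 · 8); the sign does not affect v_p). Step 3 — |x − y|_3 = 3^{-4} = 1/81.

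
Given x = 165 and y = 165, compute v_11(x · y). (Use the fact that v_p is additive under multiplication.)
v_11(27225) = 2

v_p(x) = 1 (factor: 165 = 11^1 · 15); v_p(y) = 1 (factor: 165 = 11^1 · 15). Additivity: v_p(xy) = v_p(x) + v_p(y) = 1 + 1 = 2. (Direct check: xy = 27225 = 11^2 · (225).)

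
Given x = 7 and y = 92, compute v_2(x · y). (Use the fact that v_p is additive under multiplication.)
v_2(644) = 2

v_p(x) = 0 (factor: 7 = 2^0 · 7); v_p(y) = 2 (factor: 92 = 2^2 · 23). Additivity: v_p(xy) = v_p(x) + v_p(y) = 0 + 2 = 2. (Direct check: xy = 644 = 2^2 · (161).)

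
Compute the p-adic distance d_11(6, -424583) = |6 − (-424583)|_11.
d_11(6, -424583) = 1/14641

Step 1 — x − y = 6 − (-424583) = 424589. Step 2 — v_11(424589) = 4 (factor: 424589 = (11^4 · 29); the sign does not affect v_p). Step 3 — |x − y|_11 = 11^{-4} = 1/14641.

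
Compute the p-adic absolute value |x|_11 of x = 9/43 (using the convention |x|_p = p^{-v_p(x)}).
|9/43|_11 = 1

Step 1 — compute v_11(x) by factoring powers of 11 out of the numerator and denominator: v_11(9/43) = 0. Step 2 — apply |x|_p = p^{-v_p(x)} = 11^{0} = 1.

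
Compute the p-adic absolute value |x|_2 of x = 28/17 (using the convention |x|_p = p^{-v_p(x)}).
|28/17|_2 = 1/4

Step 1 — compute v_2(x) by factoring powers of 2 out of the numerator and denominator: v_2(28/17) = 2. Step 2 — apply |x|_p = p^{-v_p(x)} = 2^{-2} = 1/4.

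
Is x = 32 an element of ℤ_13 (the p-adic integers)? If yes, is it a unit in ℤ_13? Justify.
x ∈ ℤ_13^× (unit); v_13(x) = 0

ℤ_13 = {x ∈ ℚ_13 : v_13(x) ≥ 0} and ℤ_13^× = {x ∈ ℤ_13 : v_13(x) = 0}. Here v_13(32) = v_13(num) − v_13(den) = 0; compare against these criteria.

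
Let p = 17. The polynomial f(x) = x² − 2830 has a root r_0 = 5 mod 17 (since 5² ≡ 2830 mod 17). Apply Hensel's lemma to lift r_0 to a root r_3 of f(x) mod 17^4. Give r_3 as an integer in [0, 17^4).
r_3 = 26440 (mod 83521)

Hensel's recurrence: r_{i+1} = r_i − f(r_i)·(f′(r_i))^{-1} mod 17^{i+2}, with f′(x) = 2x. Iterate:
  r_0 = 5 (mod 17)
  r_1 = 141 (mod 289)
  r_2 = 1875 (mod 4913)
  r_3 = 26440 (mod 83521)
Final: r_3 = 26440, and one checks f(r_3) ≡ 0 mod 17^4.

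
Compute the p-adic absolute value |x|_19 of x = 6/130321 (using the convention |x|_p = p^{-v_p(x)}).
|6/130321|_19 = 130321

Step 1 — compute v_19(x) by factoring powers of 19 out of the numerator and denominator: v_19(6/130321) = -4. Step 2 — apply |x|_p = p^{-v_p(x)} = 19^{4} = 130321.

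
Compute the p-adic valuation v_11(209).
v_11(209) = 1

v_11(n) is the largest exponent k such that 11^k divides n. Factor out: 209 = 11^1 · 19. (Sign doesn't affect v_p.) So v_11(209) = 1.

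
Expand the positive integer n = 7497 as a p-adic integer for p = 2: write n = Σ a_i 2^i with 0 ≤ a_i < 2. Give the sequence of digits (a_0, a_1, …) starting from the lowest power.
(a_0, a_1, …) = (1, 0, 0, 1, 0, 0, 1, 0, 1, 0, 1, 1, 1)

Repeated division by 2 gives the digits low-to-high: 7497 = 1 + 1·2^3 + 1·2^6 + 1·2^8 + 1·2^10 + 1·2^11 + 1·2^12. Digit sequence: (1, 0, 0, 1, 0, 0, 1, 0, 1, 0, 1, 1, 1).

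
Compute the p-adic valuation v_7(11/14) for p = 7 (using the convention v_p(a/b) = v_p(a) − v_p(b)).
v_7(11/14) = -1

Factor powers of 7 from the numerator and denominator of the reduced fraction: 11 = 7^0 · 11 and 14 = 7^1 · 2. Apply v_p(a/b) = v_p(a) − v_p(b): v_7(11/14) = 0 − 1 = -1.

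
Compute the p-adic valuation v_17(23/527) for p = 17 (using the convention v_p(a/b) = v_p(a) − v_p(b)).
v_17(23/527) = -1

Factor powers of 17 from the numerator and denominator of the reduced fraction: 23 = 17^0 · 23 and 527 = 17^1 · 31. Apply v_p(a/b) = v_p(a) − v_p(b): v_17(23/527) = 0 − 1 = -1.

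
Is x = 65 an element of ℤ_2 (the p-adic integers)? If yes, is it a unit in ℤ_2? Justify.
x ∈ ℤ_2^× (unit); v_2(x) = 0

ℤ_2 = {x ∈ ℚ_2 : v_2(x) ≥ 0} and ℤ_2^× = {x ∈ ℤ_2 : v_2(x) = 0}. Here v_2(65) = v_2(num) − v_2(den) = 0; compare against these criteria.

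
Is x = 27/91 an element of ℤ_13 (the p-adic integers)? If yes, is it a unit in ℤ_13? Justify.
x ∉ ℤ_13 (v_13(x) = -1 < 0)

ℤ_13 = {x ∈ ℚ_13 : v_13(x) ≥ 0} and ℤ_13^× = {x ∈ ℤ_13 : v_13(x) = 0}. Here v_13(27/91) = v_13(num) − v_13(den) = -1; compare against these criteria.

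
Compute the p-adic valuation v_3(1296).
v_3(1296) = 4

v_3(n) is the largest exponent k such that 3^k divides n. Factor out: 1296 = 3^4 · 16. (Sign doesn't affect v_p.) So v_3(1296) = 4.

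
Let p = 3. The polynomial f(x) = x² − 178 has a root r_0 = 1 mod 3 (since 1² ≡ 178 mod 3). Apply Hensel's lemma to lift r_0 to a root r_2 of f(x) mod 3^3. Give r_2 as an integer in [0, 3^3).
r_2 = 4 (mod 27)

Hensel's recurrence: r_{i+1} = r_i − f(r_i)·(f′(r_i))^{-1} mod 3^{i+2}, with f′(x) = 2x. Iterate:
  r_0 = 1 (mod 3)
  r_1 = 4 (mod 9)
  r_2 = 4 (mod 27)
Final: r_2 = 4, and one checks f(r_2) ≡ 0 mod 3^3.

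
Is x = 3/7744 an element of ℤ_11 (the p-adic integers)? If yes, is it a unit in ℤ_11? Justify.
x ∉ ℤ_11 (v_11(x) = -2 < 0)

ℤ_11 = {x ∈ ℚ_11 : v_11(x) ≥ 0} and ℤ_11^× = {x ∈ ℤ_11 : v_11(x) = 0}. Here v_11(3/7744) = v_11(num) − v_11(den) = -2; compare against these criteria.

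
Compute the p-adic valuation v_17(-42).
v_17(-42) = 0

v_17(n) is the largest exponent k such that 17^k divides n. Factor out: -42 = -17^0 · 42. (Sign doesn't affect v_p.) So v_17(-42) = 0.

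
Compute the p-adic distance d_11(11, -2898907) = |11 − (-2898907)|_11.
d_11(11, -2898907) = 1/161051

Step 1 — x − y = 11 − (-2898907) = 2898918. Step 2 — v_11(2898918) = 5 (factor: 2898918 = (11^5 · 18); the sign does not affect v_p). Step 3 — |x − y|_11 = 11^{-5} = 1/161051.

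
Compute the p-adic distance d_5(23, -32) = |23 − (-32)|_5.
d_5(23, -32) = 1/5

Step 1 — x − y = 23 − (-32) = 55. Step 2 — v_5(55) = 1 (factor: 55 = (5^1 · 11); the sign does not affect v_p). Step 3 — |x − y|_5 = 5^{-1} = 1/5.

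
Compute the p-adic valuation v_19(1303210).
v_19(1303210) = 4

v_19(n) is the largest exponent k such that 19^k divides n. Factor out: 1303210 = 19^4 · 10. (Sign doesn't affect v_p.) So v_19(1303210) = 4.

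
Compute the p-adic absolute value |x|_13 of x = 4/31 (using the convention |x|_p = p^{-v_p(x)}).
|4/31|_13 = 1

Step 1 — compute v_13(x) by factoring powers of 13 out of the numerator and denominator: v_13(4/31) = 0. Step 2 — apply |x|_p = p^{-v_p(x)} = 13^{0} = 1.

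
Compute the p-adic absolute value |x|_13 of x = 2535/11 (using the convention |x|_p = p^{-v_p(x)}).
|2535/11|_13 = 1/169

Step 1 — compute v_13(x) by factoring powers of 13 out of the numerator and denominator: v_13(2535/11) = 2. Step 2 — apply |x|_p = p^{-v_p(x)} = 13^{-2} = 1/169.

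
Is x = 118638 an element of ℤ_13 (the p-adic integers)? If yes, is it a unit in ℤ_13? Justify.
x ∈ ℤ_13 but not a unit; v_13(x) = 3 > 0

ℤ_13 = {x ∈ ℚ_13 : v_13(x) ≥ 0} and ℤ_13^× = {x ∈ ℤ_13 : v_13(x) = 0}. Here v_13(118638) = v_13(num) − v_13(den) = 3; compare against these criteria.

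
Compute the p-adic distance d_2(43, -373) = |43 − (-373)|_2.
d_2(43, -373) = 1/32

Step 1 — x − y = 43 − (-373) = 416. Step 2 — v_2(416) = 5 (factor: 416 = (2^5 · 13); the sign does not affect v_p). Step 3 — |x − y|_2 = 2^{-5} = 1/32.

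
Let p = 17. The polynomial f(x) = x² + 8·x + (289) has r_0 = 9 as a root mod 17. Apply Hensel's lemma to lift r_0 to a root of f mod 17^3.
r_2 = 4327 (mod 4913)

Hensel: r_{i+1} = r_i − f(r_i)·(f′(r_i))^{-1} mod 17^{i+2}, f′(x) = 2x + 8. Iterate:
  r_0 = 9 (mod 17)
  r_1 = 281 (mod 289)
  r_2 = 4327 (mod 4913)
Final: r = 4327 satisfies f(r) ≡ 0 mod 17^3.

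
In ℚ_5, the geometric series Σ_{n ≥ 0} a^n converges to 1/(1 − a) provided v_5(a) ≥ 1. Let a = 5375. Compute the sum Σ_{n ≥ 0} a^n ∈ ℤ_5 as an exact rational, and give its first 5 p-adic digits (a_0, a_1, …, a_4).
Σ a^n = 1/(1 − a) = -1/5374;  first 5 digits = (1, 0, 0, 3, 3)

v_5(a) = 3 ≥ 1, so the series converges in ℤ_5 to 1/(1 − a) = 1/(1 − 5375) = -1/5374. Expand this rational in ℤ_5: compute digits iteratively via d_i = x_i mod 5, x_{i+1} = (x_i − d_i)/5. The first 5 digits are (1, 0, 0, 3, 3).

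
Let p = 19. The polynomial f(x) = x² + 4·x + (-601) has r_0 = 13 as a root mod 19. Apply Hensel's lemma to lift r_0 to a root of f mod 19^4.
r_3 = 22528 (mod 130321)

Hensel: r_{i+1} = r_i − f(r_i)·(f′(r_i))^{-1} mod 19^{i+2}, f′(x) = 2x + 4. Iterate:
  r_0 = 13 (mod 19)
  r_1 = 146 (mod 361)
  r_2 = 1951 (mod 6859)
  r_3 = 22528 (mod 130321)
Final: r = 22528 satisfies f(r) ≡ 0 mod 19^4.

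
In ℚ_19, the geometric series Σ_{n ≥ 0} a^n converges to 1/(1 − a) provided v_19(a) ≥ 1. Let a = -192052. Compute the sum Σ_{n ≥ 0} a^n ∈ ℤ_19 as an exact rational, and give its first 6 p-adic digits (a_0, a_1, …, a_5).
Σ a^n = 1/(1 − a) = 1/192053;  first 6 digits = (1, 0, 0, 10, 17, 18)

v_19(a) = 3 ≥ 1, so the series converges in ℤ_19 to 1/(1 − a) = 1/(1 − (-192052)) = 1/192053. Expand this rational in ℤ_19: compute digits iteratively via d_i = x_i mod 19, x_{i+1} = (x_i − d_i)/19. The first 6 digits are (1, 0, 0, 10, 17, 18).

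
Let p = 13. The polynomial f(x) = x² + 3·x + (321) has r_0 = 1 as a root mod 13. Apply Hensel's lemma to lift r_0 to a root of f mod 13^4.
r_3 = 5682 (mod 28561)

Hensel: r_{i+1} = r_i − f(r_i)·(f′(r_i))^{-1} mod 13^{i+2}, f′(x) = 2x + 3. Iterate:
  r_0 = 1 (mod 13)
  r_1 = 105 (mod 169)
  r_2 = 1288 (mod 2197)
  r_3 = 5682 (mod 28561)
Final: r = 5682 satisfies f(r) ≡ 0 mod 13^4.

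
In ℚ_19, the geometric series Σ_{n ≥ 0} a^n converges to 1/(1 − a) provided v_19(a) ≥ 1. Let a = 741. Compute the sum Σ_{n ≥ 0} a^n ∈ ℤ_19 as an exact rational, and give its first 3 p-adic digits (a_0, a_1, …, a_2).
Σ a^n = 1/(1 − a) = -1/740;  first 3 digits = (1, 1, 3)

v_19(a) = 1 ≥ 1, so the series converges in ℤ_19 to 1/(1 − a) = 1/(1 − 741) = -1/740. Expand this rational in ℤ_19: compute digits iteratively via d_i = x_i mod 19, x_{i+1} = (x_i − d_i)/19. The first 3 digits are (1, 1, 3).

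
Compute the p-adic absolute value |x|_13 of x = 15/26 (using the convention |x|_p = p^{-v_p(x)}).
|15/26|_13 = 13

Step 1 — compute v_13(x) by factoring powers of 13 out of the numerator and denominator: v_13(15/26) = -1. Step 2 — apply |x|_p = p^{-v_p(x)} = 13^{1} = 13.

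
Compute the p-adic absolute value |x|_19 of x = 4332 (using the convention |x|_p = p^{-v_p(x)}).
|4332|_19 = 1/361

Step 1 — compute v_19(x) by factoring powers of 19 out of the numerator and denominator: v_19(4332) = 2. Step 2 — apply |x|_p = p^{-v_p(x)} = 19^{-2} = 1/361.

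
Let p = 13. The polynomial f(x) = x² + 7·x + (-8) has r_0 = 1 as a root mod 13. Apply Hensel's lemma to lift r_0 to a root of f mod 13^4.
r_3 = 1 (mod 28561)

Hensel: r_{i+1} = r_i − f(r_i)·(f′(r_i))^{-1} mod 13^{i+2}, f′(x) = 2x + 7. Iterate:
  r_0 = 1 (mod 13)
  r_1 = 1 (mod 169)
  r_2 = 1 (mod 2197)
  r_3 = 1 (mod 28561)
Final: r = 1 satisfies f(r) ≡ 0 mod 13^4.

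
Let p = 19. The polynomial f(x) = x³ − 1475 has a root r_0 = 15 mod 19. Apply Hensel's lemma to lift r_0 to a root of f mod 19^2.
r_1 = 186 (mod 361)

Hensel: r_{i+1} = r_i − f(r_i)/f′(r_i) mod 19^{i+2}, where f′(x) = 3x². Iterate:
  r_0 = 15 (mod 19)
  r_1 = 186 (mod 361)
Final: r = 186 with f(r) ≡ 0 mod 19^2.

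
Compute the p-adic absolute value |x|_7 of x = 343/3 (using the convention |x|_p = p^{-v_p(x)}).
|343/3|_7 = 1/343

Step 1 — compute v_7(x) by factoring powers of 7 out of the numerator and denominator: v_7(343/3) = 3. Step 2 — apply |x|_p = p^{-v_p(x)} = 7^{-3} = 1/343.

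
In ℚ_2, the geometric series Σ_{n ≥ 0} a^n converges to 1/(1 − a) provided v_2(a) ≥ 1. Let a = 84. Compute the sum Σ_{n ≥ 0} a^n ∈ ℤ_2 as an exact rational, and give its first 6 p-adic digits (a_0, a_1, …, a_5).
Σ a^n = 1/(1 − a) = -1/83;  first 6 digits = (1, 0, 1, 0, 0, 1)

v_2(a) = 2 ≥ 1, so the series converges in ℤ_2 to 1/(1 − a) = 1/(1 − 84) = -1/83. Expand this rational in ℤ_2: compute digits iteratively via d_i = x_i mod 2, x_{i+1} = (x_i − d_i)/2. The first 6 digits are (1, 0, 1, 0, 0, 1).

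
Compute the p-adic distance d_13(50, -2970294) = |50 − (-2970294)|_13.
d_13(50, -2970294) = 1/371293

Step 1 — x − y = 50 − (-2970294) = 2970344. Step 2 — v_13(2970344) = 5 (factor: 2970344 = (13^5 · 8); the sign does not affect v_p). Step 3 — |x − y|_13 = 13^{-5} = 1/371293.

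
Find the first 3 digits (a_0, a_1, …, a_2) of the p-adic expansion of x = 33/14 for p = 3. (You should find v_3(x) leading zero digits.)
(a_0, …, a_2) = (0, 1, 1)

v_3(33/14) = 1, so a_0 = ... = a_0 = 0. Factor out: x = 3^1 · u with u = 11/14 a unit in ℤ_3. Expand u iteratively via a_{v+i} = u_i mod 3, u_{i+1} = (u_i − a_{v+i})/3:
  u_0 = 11/14;  a_1 = 1;  u_1 = (u_0 − 1)/3 = -1/14
  u_1 = -1/14;  a_2 = 1;  u_2 = (u_1 − 1)/3 = -5/14
Digits: (0, 1, 1).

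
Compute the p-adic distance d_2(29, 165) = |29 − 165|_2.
d_2(29, 165) = 1/8

Step 1 — x − y = 29 − 165 = -136. Step 2 — v_2(-136) = 3 (factor: -136 = −(2^3 · 17); the sign does not affect v_p). Step 3 — |x − y|_2 = 2^{-3} = 1/8.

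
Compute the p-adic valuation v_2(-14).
v_2(-14) = 1

v_2(n) is the largest exponent k such that 2^k divides n. Factor out: -14 = -2^1 · 7. (Sign doesn't affect v_p.) So v_2(-14) = 1.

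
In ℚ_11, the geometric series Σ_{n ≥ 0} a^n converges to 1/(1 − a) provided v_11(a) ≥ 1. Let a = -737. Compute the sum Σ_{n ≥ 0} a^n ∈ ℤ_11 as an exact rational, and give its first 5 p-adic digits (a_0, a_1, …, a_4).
Σ a^n = 1/(1 − a) = 1/738;  first 5 digits = (1, 10, 5, 10, 8)

v_11(a) = 1 ≥ 1, so the series converges in ℤ_11 to 1/(1 − a) = 1/(1 − (-737)) = 1/738. Expand this rational in ℤ_11: compute digits iteratively via d_i = x_i mod 11, x_{i+1} = (x_i − d_i)/11. The first 5 digits are (1, 10, 5, 10, 8).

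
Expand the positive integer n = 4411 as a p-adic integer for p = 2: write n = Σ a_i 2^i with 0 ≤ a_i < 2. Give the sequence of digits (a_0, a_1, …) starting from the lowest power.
(a_0, a_1, …) = (1, 1, 0, 1, 1, 1, 0, 0, 1, 0, 0, 0, 1)

Repeated division by 2 gives the digits low-to-high: 4411 = 1 + 1·2^1 + 1·2^3 + 1·2^4 + 1·2^5 + 1·2^8 + 1·2^12. Digit sequence: (1, 1, 0, 1, 1, 1, 0, 0, 1, 0, 0, 0, 1).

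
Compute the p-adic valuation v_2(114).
v_2(114) = 1

v_2(n) is the largest exponent k such that 2^k divides n. Factor out: 114 = 2^1 · 57. (Sign doesn't affect v_p.) So v_2(114) = 1.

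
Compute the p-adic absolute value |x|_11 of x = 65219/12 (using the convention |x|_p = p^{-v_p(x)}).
|65219/12|_11 = 1/1331

Step 1 — compute v_11(x) by factoring powers of 11 out of the numerator and denominator: v_11(65219/12) = 3. Step 2 — apply |x|_p = p^{-v_p(x)} = 11^{-3} = 1/1331.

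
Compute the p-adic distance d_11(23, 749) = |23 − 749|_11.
d_11(23, 749) = 1/121

Step 1 — x − y = 23 − 749 = -726. Step 2 — v_11(-726) = 2 (factor: -726 = −(11^2 · 6); the sign does not affect v_p). Step 3 — |x − y|_11 = 11^{-2} = 1/121.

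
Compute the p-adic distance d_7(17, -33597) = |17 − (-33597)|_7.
d_7(17, -33597) = 1/16807

Step 1 — x − y = 17 − (-33597) = 33614. Step 2 — v_7(33614) = 5 (factor: 33614 = (7^5 · 2); the sign does not affect v_p). Step 3 — |x − y|_7 = 7^{-5} = 1/16807.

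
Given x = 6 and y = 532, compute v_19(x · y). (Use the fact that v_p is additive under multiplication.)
v_19(3192) = 1

v_p(x) = 0 (factor: 6 = 19^0 · 6); v_p(y) = 1 (factor: 532 = 19^1 · 28). Additivity: v_p(xy) = v_p(x) + v_p(y) = 0 + 1 = 1. (Direct check: xy = 3192 = 19^1 · (168).)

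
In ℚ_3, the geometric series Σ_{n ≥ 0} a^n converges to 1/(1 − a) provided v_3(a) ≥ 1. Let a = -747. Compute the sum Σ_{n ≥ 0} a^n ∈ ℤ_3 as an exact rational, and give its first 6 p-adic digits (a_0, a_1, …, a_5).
Σ a^n = 1/(1 − a) = 1/748;  first 6 digits = (1, 0, 1, 2, 0, 1)

v_3(a) = 2 ≥ 1, so the series converges in ℤ_3 to 1/(1 − a) = 1/(1 − (-747)) = 1/748. Expand this rational in ℤ_3: compute digits iteratively via d_i = x_i mod 3, x_{i+1} = (x_i − d_i)/3. The first 6 digits are (1, 0, 1, 2, 0, 1).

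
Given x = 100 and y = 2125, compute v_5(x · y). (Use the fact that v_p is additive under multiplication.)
v_5(212500) = 5

v_p(x) = 2 (factor: 100 = 5^2 · 4); v_p(y) = 3 (factor: 2125 = 5^3 · 17). Additivity: v_p(xy) = v_p(x) + v_p(y) = 2 + 3 = 5. (Direct check: xy = 212500 = 5^5 · (68).)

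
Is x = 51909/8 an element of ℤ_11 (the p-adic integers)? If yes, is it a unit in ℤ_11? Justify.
x ∈ ℤ_11 but not a unit; v_11(x) = 3 > 0

ℤ_11 = {x ∈ ℚ_11 : v_11(x) ≥ 0} and ℤ_11^× = {x ∈ ℤ_11 : v_11(x) = 0}. Here v_11(51909/8) = v_11(num) − v_11(den) = 3; compare against these criteria.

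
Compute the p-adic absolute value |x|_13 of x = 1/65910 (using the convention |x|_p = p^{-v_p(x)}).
|1/65910|_13 = 2197

Step 1 — compute v_13(x) by factoring powers of 13 out of the numerator and denominator: v_13(1/65910) = -3. Step 2 — apply |x|_p = p^{-v_p(x)} = 13^{3} = 2197.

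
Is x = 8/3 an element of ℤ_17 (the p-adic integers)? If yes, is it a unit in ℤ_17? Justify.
x ∈ ℤ_17^× (unit); v_17(x) = 0

ℤ_17 = {x ∈ ℚ_17 : v_17(x) ≥ 0} and ℤ_17^× = {x ∈ ℤ_17 : v_17(x) = 0}. Here v_17(8/3) = v_17(num) − v_17(den) = 0; compare against these criteria.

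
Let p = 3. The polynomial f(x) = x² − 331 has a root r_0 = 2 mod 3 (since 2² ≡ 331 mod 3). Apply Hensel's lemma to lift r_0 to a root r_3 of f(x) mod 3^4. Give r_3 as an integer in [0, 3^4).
r_3 = 68 (mod 81)

Hensel's recurrence: r_{i+1} = r_i − f(r_i)·(f′(r_i))^{-1} mod 3^{i+2}, with f′(x) = 2x. Iterate:
  r_0 = 2 (mod 3)
  r_1 = 5 (mod 9)
  r_2 = 14 (mod 27)
  r_3 = 68 (mod 81)
Final: r_3 = 68, and one checks f(r_3) ≡ 0 mod 3^4.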